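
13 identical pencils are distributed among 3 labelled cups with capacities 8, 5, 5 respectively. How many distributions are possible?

Ignoring the caps, the number of non-negative solutions to x_1+…+x_3 = 13 is C(15,2) = 105.
Subtract solutions that violate a single cap (substitute x_i' = x_i − (cap_i+1)): x_1 ≥ 9 gives C(6,2) = 15; x_2 ≥ 6 gives C(9,2) = 36; x_3 ≥ 6 gives C(9,2) = 36. Together 87.
Add back pairs where two caps are both exceeded: 0 + 0 + 3 = 3.
By inclusion–exclusion the count is 105 − 87 + 3 = 21.

21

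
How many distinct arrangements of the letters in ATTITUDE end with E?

With the last slot taken by E, it remains to arrange the other 7 letters (ATTITUD).
Those 7 letters have T appearing 3 times, giving (7)!/(3!) = 840.

840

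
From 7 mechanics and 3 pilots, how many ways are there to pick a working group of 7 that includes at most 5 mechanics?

Split by how many mechanics are chosen (0 through 5).
Sum: C(7,0)·C(3,7) + C(7,1)·C(3,6) + C(7,2)·C(3,5) + C(7,3)·C(3,4) + C(7,4)·C(3,3) + C(7,5)·C(3,2) = 0 + 0 + 0 + 0 + 35 + 63 = 98.

98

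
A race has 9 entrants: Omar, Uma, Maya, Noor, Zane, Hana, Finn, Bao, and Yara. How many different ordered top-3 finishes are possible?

504

There are 9 choices for 1st place, 8 for 2nd, and 7 for 3rd.
That gives 9 × 8 × 7 = 504.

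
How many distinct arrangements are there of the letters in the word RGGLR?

30

RGGLR has 5 letters with G appearing twice and R appearing twice.
Dividing 5! = 120 by 2!·2! = 4 for the repeated letters gives 30.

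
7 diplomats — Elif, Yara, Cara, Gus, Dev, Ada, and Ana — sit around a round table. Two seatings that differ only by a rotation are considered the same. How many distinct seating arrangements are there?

720

Around a circle, 7 distinct people have 7!/7 = (6)! = 720 rotationally distinct seatings.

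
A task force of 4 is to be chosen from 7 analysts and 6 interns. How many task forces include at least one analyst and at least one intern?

665

Unrestricted: C(13,4) = 715 ways to pick any 4 of the 13.
Subtract selections that omit an entire group: no analysts → C(6,4) = 15; no interns → C(7,4) = 35.
Both groups omitted at once is impossible, so 715 − 50 = 665.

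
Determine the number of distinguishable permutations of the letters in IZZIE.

30

Letter multiplicities in IZZIE: E×1, I×2, Z×2.
So there are 5! / (2!·2!) = 30 distinguishable arrangements.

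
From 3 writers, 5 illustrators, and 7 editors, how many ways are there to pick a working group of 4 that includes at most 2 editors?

Split by how many editors are chosen (0 through 2).
Sum: C(7,0)·C(8,4) + C(7,1)·C(8,3) + C(7,2)·C(8,2) = 70 + 392 + 588 = 1050.

1050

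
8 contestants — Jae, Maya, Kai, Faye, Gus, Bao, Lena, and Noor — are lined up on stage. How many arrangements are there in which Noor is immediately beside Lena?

Glue Noor and Lena into one block (2 internal orders), leaving 7 units to arrange in a row.
So the count is 2·(7)! = 10080.

10080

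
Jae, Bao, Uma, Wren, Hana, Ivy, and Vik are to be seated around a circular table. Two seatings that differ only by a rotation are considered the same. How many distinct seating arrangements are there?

Seat Jae anywhere (absorbing the rotational symmetry), then permute the other 6: (6)! = 720.

720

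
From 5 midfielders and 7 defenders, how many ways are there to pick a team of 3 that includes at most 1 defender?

80

Split by how many defenders are chosen (0 through 1).
Sum: C(7,0)·C(5,3) + C(7,1)·C(5,2) = 10 + 70 = 80.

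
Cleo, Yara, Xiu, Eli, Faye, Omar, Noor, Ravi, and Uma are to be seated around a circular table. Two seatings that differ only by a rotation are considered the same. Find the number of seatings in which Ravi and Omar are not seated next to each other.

30240

All circular seatings of 9 people number (8)! = 40320.
Seatings with Ravi beside Omar: treat them as a block with 2 internal orders, giving 2 × (7)! = 10080.
Subtracting, 40320 − 10080 = 30240.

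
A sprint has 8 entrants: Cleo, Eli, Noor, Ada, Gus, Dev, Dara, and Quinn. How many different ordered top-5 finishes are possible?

There are 8 choices for 1st place, 7 for 2nd, and so on down to 4 for position 5.
That gives 8 × 7 × 6 × 5 × 4 = 6720.

6720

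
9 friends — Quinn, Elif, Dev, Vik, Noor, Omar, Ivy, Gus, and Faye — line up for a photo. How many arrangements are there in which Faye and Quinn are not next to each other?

282240

There are 9! = 362880 arrangements in all. If Faye and Quinn are adjacent, merging them into one block gives 2·(8)! = 80640 arrangements.
So 362880 − 80640 = 282240 arrangements keep them apart.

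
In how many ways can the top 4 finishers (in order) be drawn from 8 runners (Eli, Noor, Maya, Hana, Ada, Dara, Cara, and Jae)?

There are 8 choices for 1st place, 7 for 2nd, and so on down to 5 for position 4.
That gives 8 × 7 × 6 × 5 = 1680.

1680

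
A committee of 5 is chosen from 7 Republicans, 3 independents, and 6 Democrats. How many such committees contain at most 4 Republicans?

Split by how many Republicans are chosen (0 through 4).
Sum: C(7,0)·C(9,5) + C(7,1)·C(9,4) + C(7,2)·C(9,3) + C(7,3)·C(9,2) + C(7,4)·C(9,1) = 126 + 882 + 1764 + 1260 + 315 = 4347.

4347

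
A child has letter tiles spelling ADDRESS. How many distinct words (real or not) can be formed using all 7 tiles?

Letter multiplicities in ADDRESS: A×1, D×2, E×1, R×1, S×2.
So there are 7! / (2!·2!) = 1260 distinguishable arrangements.

1260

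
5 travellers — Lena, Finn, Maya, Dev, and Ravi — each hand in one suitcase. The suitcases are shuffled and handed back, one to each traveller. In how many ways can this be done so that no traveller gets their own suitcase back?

44

Count assignments avoiding every fixed point. For any j of the 5 travellers fixed to their own suitcase, the other 5−j can be arranged in (5−j)! ways.
By inclusion–exclusion this is Σ_{j=0}^{5} (−1)^j C(5,j)·(5−j)!.
Computing: 120 − 120 + 60 − 20 + 5 − 1 = 44.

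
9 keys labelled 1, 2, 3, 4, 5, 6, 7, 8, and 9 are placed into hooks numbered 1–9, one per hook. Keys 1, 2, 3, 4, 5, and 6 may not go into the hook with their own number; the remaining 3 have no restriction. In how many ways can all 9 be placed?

Let Aᵢ (for 1 ≤ i ≤ 6) be the placements that put key i in its forbidden hook. Any j of these fix j positions, leaving (9−j)! ways to fill the rest, and there are C(6,j) ways to pick which j.
By inclusion–exclusion, the number of valid placements is Σ_{j=0}^{6} (−1)^j C(6,j)·(9−j)!.
Computing: 362880 − 241920 + 75600 − 14400 + 1800 − 144 + 6 = 183822.

183822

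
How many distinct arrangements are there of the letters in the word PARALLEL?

Letter multiplicities in PARALLEL: A×2, E×1, L×3, P×1, R×1.
The number of distinct arrangements is 8!/(3!·2!) = 40320/12 = 3360.

3360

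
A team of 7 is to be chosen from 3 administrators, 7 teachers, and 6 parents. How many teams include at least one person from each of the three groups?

9569

Unrestricted: C(16,7) = 11440 ways to pick any 7 of the 16.
Selections missing a whole group: no administrators → C(13,7) = 1716; no teachers → C(9,7) = 36; no parents → C(10,7) = 120.
Add back selections omitting two groups (i.e. drawn from a single group): C(3,7) + C(7,7) + C(6,7) = 1.
By inclusion–exclusion: 11440 − 1872 + 1 = 9569.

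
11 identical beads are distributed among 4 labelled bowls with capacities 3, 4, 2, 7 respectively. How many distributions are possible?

By stars and bars, unrestricted non-negative solutions to x_1+…+x_4 = 11 number C(11+3,3) = 364.
Subtract solutions that violate a single cap (substitute x_i' = x_i − (cap_i+1)): x_1 ≥ 4 gives C(10,3) = 120; x_2 ≥ 5 gives C(9,3) = 84; x_3 ≥ 3 gives C(11,3) = 165; x_4 ≥ 8 gives C(6,3) = 20. Together 389.
Add back pairs where two caps are both exceeded: 10 + 35 + 0 + 20 + 0 + 1 = 66.
By inclusion–exclusion the count is 364 − 389 + 66 = 41.

41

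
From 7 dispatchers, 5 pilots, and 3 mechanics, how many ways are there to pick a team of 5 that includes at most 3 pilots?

Split by how many pilots are chosen (0 through 3).
Sum: C(5,0)·C(10,5) + C(5,1)·C(10,4) + C(5,2)·C(10,3) + C(5,3)·C(10,2) = 252 + 1050 + 1200 + 450 = 2952.

2952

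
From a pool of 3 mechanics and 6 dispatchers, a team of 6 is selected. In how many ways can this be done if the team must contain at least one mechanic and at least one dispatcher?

83

Unrestricted: C(9,6) = 84 ways to pick any 6 of the 9.
Subtract selections that omit an entire group: no mechanics → C(6,6) = 1; no dispatchers → C(3,6) = 0.
Both groups omitted at once is impossible, so 84 − 1 = 83.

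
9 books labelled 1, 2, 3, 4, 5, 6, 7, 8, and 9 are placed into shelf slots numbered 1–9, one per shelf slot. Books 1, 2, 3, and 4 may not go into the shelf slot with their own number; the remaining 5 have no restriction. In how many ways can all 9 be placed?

Let Aᵢ (for 1 ≤ i ≤ 4) be the placements that put book i in its forbidden shelf slot. Any j of these fix j positions, leaving (9−j)! ways to fill the rest, and there are C(4,j) ways to pick which j.
By inclusion–exclusion, the number of valid placements is Σ_{j=0}^{4} (−1)^j C(4,j)·(9−j)!.
Computing: 362880 − 161280 + 30240 − 2880 + 120 = 229080.

229080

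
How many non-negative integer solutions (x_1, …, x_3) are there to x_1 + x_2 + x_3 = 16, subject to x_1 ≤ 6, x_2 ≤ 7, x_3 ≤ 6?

By stars and bars, unrestricted non-negative solutions to x_1+…+x_3 = 16 number C(16+2,2) = 153.
Subtract solutions that violate a single cap (substitute x_i' = x_i − (cap_i+1)): x_1 ≥ 7 gives C(11,2) = 55; x_2 ≥ 8 gives C(10,2) = 45; x_3 ≥ 7 gives C(11,2) = 55. Together 155.
Add back pairs where two caps are both exceeded: 3 + 6 + 3 = 12.
By inclusion–exclusion the count is 153 − 155 + 12 = 10.

10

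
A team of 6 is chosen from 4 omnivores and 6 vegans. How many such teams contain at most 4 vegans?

Split by how many vegans are chosen (0 through 4).
Sum: C(6,0)·C(4,6) + C(6,1)·C(4,5) + C(6,2)·C(4,4) + C(6,3)·C(4,3) + C(6,4)·C(4,2) = 0 + 0 + 15 + 80 + 90 = 185.

185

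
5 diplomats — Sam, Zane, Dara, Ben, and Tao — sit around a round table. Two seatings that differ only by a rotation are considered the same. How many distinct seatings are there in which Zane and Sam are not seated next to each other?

All circular seatings of 5 people number (4)! = 24.
Seatings with Zane beside Sam: treat them as a block with 2 internal orders, giving 2 × (3)! = 12.
Subtracting, 24 − 12 = 12.

12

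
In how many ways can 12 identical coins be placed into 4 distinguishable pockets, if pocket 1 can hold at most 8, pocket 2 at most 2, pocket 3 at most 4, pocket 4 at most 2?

27

Without the upper bounds there are C(15,3) = 455 ways to split 12 among 4 pockets.
Subtract solutions that violate a single cap (substitute x_i' = x_i − (cap_i+1)): x_1 ≥ 9 gives C(6,3) = 20; x_2 ≥ 3 gives C(12,3) = 220; x_3 ≥ 5 gives C(10,3) = 120; x_4 ≥ 3 gives C(12,3) = 220. Together 580.
Add back pairs where two caps are both exceeded: 1 + 0 + 1 + 35 + 84 + 35 = 156.
Subtract triples: 0 + 0 + 0 + 4 = 4.
By inclusion–exclusion the count is 455 − 580 + 156 − 4 = 27.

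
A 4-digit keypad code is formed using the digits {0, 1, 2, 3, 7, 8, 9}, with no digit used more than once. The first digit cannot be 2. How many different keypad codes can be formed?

720

The first digit has 7−1 = 6 choices (anything except 2).
The remaining 3 digits are filled from the other 6 symbols without repetition: 6 × 5 × 4 = 120.
Total: 6 × 120 = 720.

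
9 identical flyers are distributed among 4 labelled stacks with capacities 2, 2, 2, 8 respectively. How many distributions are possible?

Ignoring the caps, the number of non-negative solutions to x_1+…+x_4 = 9 is C(12,3) = 220.
Subtract solutions that violate a single cap (substitute x_i' = x_i − (cap_i+1)): x_1 ≥ 3 gives C(9,3) = 84; x_2 ≥ 3 gives C(9,3) = 84; x_3 ≥ 3 gives C(9,3) = 84; x_4 ≥ 9 gives C(3,3) = 1. Together 253.
Add back pairs where two caps are both exceeded: 20 + 20 + 0 + 20 + 0 + 0 = 60.
Subtract triples: 1 + 0 + 0 + 0 = 1.
By inclusion–exclusion the count is 220 − 253 + 60 − 1 = 26.

26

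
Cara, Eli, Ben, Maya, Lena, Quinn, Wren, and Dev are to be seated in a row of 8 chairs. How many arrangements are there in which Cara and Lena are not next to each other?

30240

Of the 8! = 40320 arrangements, those with Cara and Lena adjacent number 2 × 7! = 10080 (treat the pair as a block with 2 internal orders).
So 40320 − 10080 = 30240 arrangements keep them apart.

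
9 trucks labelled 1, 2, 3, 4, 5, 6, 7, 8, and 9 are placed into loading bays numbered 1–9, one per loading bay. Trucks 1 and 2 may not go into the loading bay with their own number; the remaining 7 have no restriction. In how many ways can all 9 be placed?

Let Aᵢ (for i ∈ {1, 2}) be the placements that put truck i in its forbidden loading bay. Any j of these fix j positions, leaving (9−j)! ways to fill the rest, and there are C(2,j) ways to pick which j.
By inclusion–exclusion, the number of valid placements is Σ_{j=0}^{2} (−1)^j C(2,j)·(9−j)!.
Computing: 362880 − 80640 + 5040 = 287280.

287280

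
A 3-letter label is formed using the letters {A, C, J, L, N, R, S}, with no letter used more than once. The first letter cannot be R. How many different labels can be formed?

The first letter has 7−1 = 6 choices (anything except R).
The remaining 2 letters are filled from the other 6 symbols without repetition: 6 × 5 = 30.
Total: 6 × 30 = 180.

180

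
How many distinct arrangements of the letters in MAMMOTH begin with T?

Fix T in the first position and arrange the remaining 6 letters.
Those 6 letters have M appearing 3 times, giving (6)!/(3!) = 120.

120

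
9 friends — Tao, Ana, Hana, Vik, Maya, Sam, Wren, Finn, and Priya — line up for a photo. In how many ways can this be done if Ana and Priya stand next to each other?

Place the 7 others and the Ana-Priya pair as 8 objects in a line; the pair has 2 internal arrangements.
So the count is 2·(8)! = 80640.

80640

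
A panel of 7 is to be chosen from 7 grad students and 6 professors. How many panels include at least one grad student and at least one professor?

Total 7-person selections from all 13: C(13,7) = 1716.
Selections missing a whole group: no grad students → C(6,7) = 0; no professors → C(7,7) = 1.
Both groups omitted at once is impossible, so 1716 − 1 = 1715.

1715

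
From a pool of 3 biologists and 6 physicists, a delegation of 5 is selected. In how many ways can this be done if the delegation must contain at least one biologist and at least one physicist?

120

Total 5-person selections from all 9: C(9,5) = 126.
Subtract selections that omit an entire group: no biologists → C(6,5) = 6; no physicists → C(3,5) = 0.
Both groups omitted at once is impossible, so 126 − 6 = 120.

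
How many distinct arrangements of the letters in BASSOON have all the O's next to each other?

360

Treat the 2 copies of O as a single block. The multiset to arrange is then {OO, A, B, N, S, S}, 6 items in all.
That gives (6)!/(2!) = 360 arrangements.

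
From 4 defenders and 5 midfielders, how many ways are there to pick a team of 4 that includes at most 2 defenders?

Split by how many defenders are chosen (0 through 2).
Sum: C(4,0)·C(5,4) + C(4,1)·C(5,3) + C(4,2)·C(5,2) = 5 + 40 + 60 = 105.

105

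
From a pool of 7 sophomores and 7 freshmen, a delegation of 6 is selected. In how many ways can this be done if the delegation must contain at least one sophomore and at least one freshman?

Total 6-person selections from all 14: C(14,6) = 3003.
Selections missing a whole group: no sophomores → C(7,6) = 7; no freshmen → C(7,6) = 7.
Both groups omitted at once is impossible, so 3003 − 14 = 2989.

2989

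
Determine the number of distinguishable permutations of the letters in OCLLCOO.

The 7 letters of OCLLCOO have repeats: C appearing twice, L appearing twice, and O appearing 3 times.
So there are 7! / (3!·2!·2!) = 210 distinguishable arrangements.

210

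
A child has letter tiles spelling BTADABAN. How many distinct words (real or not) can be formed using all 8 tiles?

Letter multiplicities in BTADABAN: A×3, B×2, D×1, N×1, T×1.
Dividing 8! = 40320 by 3!·2! = 12 for the repeated letters gives 3360.

3360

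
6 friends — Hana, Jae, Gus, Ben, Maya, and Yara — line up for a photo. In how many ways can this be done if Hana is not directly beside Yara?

480

Of the 6! = 720 arrangements, those with Hana and Yara adjacent number 2 × 5! = 240 (treat the pair as a block with 2 internal orders).
Complementary counting: 720 − 240 = 480.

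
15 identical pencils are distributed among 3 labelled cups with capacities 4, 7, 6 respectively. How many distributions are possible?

Ignoring the caps, the number of non-negative solutions to x_1+…+x_3 = 15 is C(17,2) = 136.
Subtract solutions that violate a single cap (substitute x_i' = x_i − (cap_i+1)): x_1 ≥ 5 gives C(12,2) = 66; x_2 ≥ 8 gives C(9,2) = 36; x_3 ≥ 7 gives C(10,2) = 45. Together 147.
Add back pairs where two caps are both exceeded: 6 + 10 + 1 = 17.
By inclusion–exclusion the count is 136 − 147 + 17 = 6.

6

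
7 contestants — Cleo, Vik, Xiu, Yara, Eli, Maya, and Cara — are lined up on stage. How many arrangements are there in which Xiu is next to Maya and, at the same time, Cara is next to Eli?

480

Treat {Xiu,Maya} as one block (2 orders) and {Cara,Eli} as another (2 orders).
That leaves 5 units to arrange: 2 × 2 × 5! = 4 × 120 = 480.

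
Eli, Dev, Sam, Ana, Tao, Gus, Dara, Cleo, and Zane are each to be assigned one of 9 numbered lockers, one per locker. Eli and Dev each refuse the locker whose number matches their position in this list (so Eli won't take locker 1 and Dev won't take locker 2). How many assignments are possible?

Let Aᵢ (for i ∈ {1, 2}) be the placements that put person i in their forbidden locker. Any j of these fix j positions, leaving (9−j)! ways to fill the rest, and there are C(2,j) ways to pick which j.
By inclusion–exclusion, the number of valid placements is Σ_{j=0}^{2} (−1)^j C(2,j)·(9−j)!.
Computing: 362880 − 80640 + 5040 = 287280.

287280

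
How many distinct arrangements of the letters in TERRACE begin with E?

With the first slot taken by E, it remains to arrange the other 6 letters (TRRACE).
Those 6 letters have R appearing twice, giving (6)!/(2!) = 360.

360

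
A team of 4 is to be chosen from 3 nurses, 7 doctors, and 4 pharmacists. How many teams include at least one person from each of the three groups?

462

Total 4-person selections from all 14: C(14,4) = 1001.
Subtract selections that omit an entire group: no nurses → C(11,4) = 330; no doctors → C(7,4) = 35; no pharmacists → C(10,4) = 210.
Add back selections omitting two groups (i.e. drawn from a single group): C(3,4) + C(7,4) + C(4,4) = 36.
By inclusion–exclusion: 1001 − 575 + 36 = 462.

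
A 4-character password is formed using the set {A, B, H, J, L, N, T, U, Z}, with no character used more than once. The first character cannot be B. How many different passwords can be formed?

2688

The first character has 9−1 = 8 choices (anything except B).
The remaining 3 characters are filled from the other 8 symbols without repetition: 8 × 7 × 6 = 336.
Total: 8 × 336 = 2688.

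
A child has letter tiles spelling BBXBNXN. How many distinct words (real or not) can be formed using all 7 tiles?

BBXBNXN has 7 letters with B appearing 3 times, N appearing twice, and X appearing twice.
So there are 7! / (3!·2!·2!) = 210 distinguishable arrangements.

210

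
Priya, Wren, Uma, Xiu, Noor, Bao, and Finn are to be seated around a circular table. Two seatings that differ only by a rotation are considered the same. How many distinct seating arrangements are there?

Around a circle, 7 distinct people have 7!/7 = (6)! = 720 rotationally distinct seatings.

720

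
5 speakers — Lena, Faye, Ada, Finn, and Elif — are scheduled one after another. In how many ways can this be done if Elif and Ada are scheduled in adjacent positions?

48

Glue Elif and Ada into one block (2 internal orders), leaving 4 units to arrange in a row.
So the count is 2·(4)! = 48.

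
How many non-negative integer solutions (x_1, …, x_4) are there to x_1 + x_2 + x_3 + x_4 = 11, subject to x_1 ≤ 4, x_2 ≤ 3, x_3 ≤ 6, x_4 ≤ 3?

By stars and bars, unrestricted non-negative solutions to x_1+…+x_4 = 11 number C(11+3,3) = 364.
Subtract solutions that violate a single cap (substitute x_i' = x_i − (cap_i+1)): x_1 ≥ 5 gives C(9,3) = 84; x_2 ≥ 4 gives C(10,3) = 120; x_3 ≥ 7 gives C(7,3) = 35; x_4 ≥ 4 gives C(10,3) = 120. Together 359.
Add back pairs where two caps are both exceeded: 10 + 0 + 10 + 1 + 20 + 1 = 42.
By inclusion–exclusion the count is 364 − 359 + 42 = 47.

47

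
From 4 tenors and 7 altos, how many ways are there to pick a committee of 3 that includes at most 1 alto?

46

Split by how many altos are chosen (0 through 1).
Sum: C(7,0)·C(4,3) + C(7,1)·C(4,2) = 4 + 42 = 46.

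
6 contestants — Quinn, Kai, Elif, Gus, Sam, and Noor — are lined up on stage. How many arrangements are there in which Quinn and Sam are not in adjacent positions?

480

Of the 6! = 720 arrangements, those with Quinn and Sam adjacent number 2 × 5! = 240 (treat the pair as a block with 2 internal orders).
So 720 − 240 = 480 arrangements keep them apart.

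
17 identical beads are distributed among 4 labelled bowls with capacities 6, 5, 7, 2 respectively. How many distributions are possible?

19

Without the upper bounds there are C(20,3) = 1140 ways to split 17 among 4 bowls.
Subtract solutions that violate a single cap (substitute x_i' = x_i − (cap_i+1)): x_1 ≥ 7 gives C(13,3) = 286; x_2 ≥ 6 gives C(14,3) = 364; x_3 ≥ 8 gives C(12,3) = 220; x_4 ≥ 3 gives C(17,3) = 680. Together 1550.
Add back pairs where two caps are both exceeded: 35 + 10 + 120 + 20 + 165 + 84 = 434.
Subtract triples: 0 + 4 + 0 + 1 = 5.
By inclusion–exclusion the count is 1140 − 1550 + 434 − 5 = 19.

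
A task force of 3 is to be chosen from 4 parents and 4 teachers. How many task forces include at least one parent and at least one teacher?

With no constraint there are C(8,3) = 56 possible selections.
Subtract selections that omit an entire group: no parents → C(4,3) = 4; no teachers → C(4,3) = 4.
Both groups omitted at once is impossible, so 56 − 8 = 48.

48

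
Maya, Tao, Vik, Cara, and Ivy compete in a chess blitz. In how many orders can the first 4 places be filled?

There are 5 choices for 1st place, 4 for 2nd, and so on down to 2 for position 4.
That gives 5 × 4 × 3 × 2 = 120.

120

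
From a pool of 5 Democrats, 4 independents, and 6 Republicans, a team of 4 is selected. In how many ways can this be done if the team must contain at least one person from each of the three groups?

With no constraint there are C(15,4) = 1365 possible selections.
Subtract selections that omit an entire group: no Democrats → C(10,4) = 210; no independents → C(11,4) = 330; no Republicans → C(9,4) = 126.
Add back selections omitting two groups (i.e. drawn from a single group): C(5,4) + C(4,4) + C(6,4) = 21.
By inclusion–exclusion: 1365 − 666 + 21 = 720.

720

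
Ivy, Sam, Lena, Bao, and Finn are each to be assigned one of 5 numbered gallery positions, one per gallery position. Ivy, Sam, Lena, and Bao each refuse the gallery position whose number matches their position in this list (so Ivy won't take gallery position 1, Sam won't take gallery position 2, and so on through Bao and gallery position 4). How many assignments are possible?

Let Aᵢ (for 1 ≤ i ≤ 4) be the placements that put person i in their forbidden gallery position. Any j of these fix j positions, leaving (5−j)! ways to fill the rest, and there are C(4,j) ways to pick which j.
By inclusion–exclusion, the number of valid placements is Σ_{j=0}^{4} (−1)^j C(4,j)·(5−j)!.
Computing: 120 − 96 + 36 − 8 + 1 = 53.

53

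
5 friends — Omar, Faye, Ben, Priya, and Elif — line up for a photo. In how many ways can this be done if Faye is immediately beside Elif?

Place the 3 others and the Faye-Elif pair as 4 objects in a line; the pair has 2 internal arrangements.
So the count is 2·(4)! = 48.

48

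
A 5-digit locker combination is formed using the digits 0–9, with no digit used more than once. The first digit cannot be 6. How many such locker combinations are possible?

27216

The first digit has 10−1 = 9 choices (anything except 6).
The remaining 4 digits are filled from the other 9 symbols without repetition: 9 × 8 × 7 × 6 = 3024.
Total: 9 × 3024 = 27216.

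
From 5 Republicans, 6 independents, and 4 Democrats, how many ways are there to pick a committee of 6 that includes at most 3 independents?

4410

Split by how many independents are chosen (0 through 3).
Sum: C(6,0)·C(9,6) + C(6,1)·C(9,5) + C(6,2)·C(9,4) + C(6,3)·C(9,3) = 84 + 756 + 1890 + 1680 = 4410.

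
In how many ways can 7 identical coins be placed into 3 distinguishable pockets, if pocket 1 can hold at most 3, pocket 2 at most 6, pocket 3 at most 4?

By stars and bars, unrestricted non-negative solutions to x_1+…+x_3 = 7 number C(7+2,2) = 36.
Subtract solutions that violate a single cap (substitute x_i' = x_i − (cap_i+1)): x_1 ≥ 4 gives C(5,2) = 10; x_2 ≥ 7 gives C(2,2) = 1; x_3 ≥ 5 gives C(4,2) = 6. Together 17.
No two caps can be exceeded simultaneously, so the pair terms are all 0.
By inclusion–exclusion the count is 36 − 17 + 0 = 19.

19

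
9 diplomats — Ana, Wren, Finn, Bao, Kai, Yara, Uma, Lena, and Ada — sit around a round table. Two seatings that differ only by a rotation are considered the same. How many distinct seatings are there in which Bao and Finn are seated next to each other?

10080

Glue Bao and Finn into a block (2 internal orders). Seating 8 units around a circle gives (7)! arrangements.
So 2 × (7)! = 2 × 5040 = 10080.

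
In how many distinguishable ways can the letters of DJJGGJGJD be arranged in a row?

DJJGGJGJD has 9 letters with D appearing twice, G appearing 3 times, and J appearing 4 times.
So there are 9! / (4!·3!·2!) = 1260 distinguishable arrangements.

1260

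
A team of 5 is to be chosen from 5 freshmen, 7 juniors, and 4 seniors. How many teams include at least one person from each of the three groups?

Total 5-person selections from all 16: C(16,5) = 4368.
Selections missing a whole group: no freshmen → C(11,5) = 462; no juniors → C(9,5) = 126; no seniors → C(12,5) = 792.
Add back selections omitting two groups (i.e. drawn from a single group): C(5,5) + C(7,5) + C(4,5) = 22.
By inclusion–exclusion: 4368 − 1380 + 22 = 3010.

3010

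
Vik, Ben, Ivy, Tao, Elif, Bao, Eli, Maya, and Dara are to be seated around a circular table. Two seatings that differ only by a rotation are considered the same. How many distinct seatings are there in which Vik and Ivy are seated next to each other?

Treat {Vik, Ivy} as one unit (2 internal orders) and seat the resulting 8 units around the table: (7)! circular arrangements.
So 2 × (7)! = 2 × 5040 = 10080.

10080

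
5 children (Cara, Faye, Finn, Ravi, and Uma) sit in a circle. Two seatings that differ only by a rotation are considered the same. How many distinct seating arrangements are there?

24

Fix one person's seat to break rotational symmetry; the remaining 4 people can be arranged in (4)! = 24 ways.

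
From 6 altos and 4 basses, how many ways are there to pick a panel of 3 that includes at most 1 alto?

Split by how many altos are chosen (0 through 1).
Sum: C(6,0)·C(4,3) + C(6,1)·C(4,2) = 4 + 36 = 40.

40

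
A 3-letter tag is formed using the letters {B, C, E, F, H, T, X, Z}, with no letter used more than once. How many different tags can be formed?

336

Choose and order 3 of the 8 symbols: the first letter has 8 options, the next 7, then 6.
That product is 8 × 7 × 6 = 336.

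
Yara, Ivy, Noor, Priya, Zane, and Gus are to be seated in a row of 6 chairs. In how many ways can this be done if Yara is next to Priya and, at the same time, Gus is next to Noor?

96

Treat {Yara,Priya} as one block (2 orders) and {Gus,Noor} as another (2 orders).
That leaves 4 units to arrange: 2 × 2 × 4! = 4 × 24 = 96.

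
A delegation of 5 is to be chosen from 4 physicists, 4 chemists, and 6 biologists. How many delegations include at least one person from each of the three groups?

1448

Unrestricted: C(14,5) = 2002 ways to pick any 5 of the 14.
Subtract selections that omit an entire group: no physicists → C(10,5) = 252; no chemists → C(10,5) = 252; no biologists → C(8,5) = 56.
Add back selections omitting two groups (i.e. drawn from a single group): C(4,5) + C(4,5) + C(6,5) = 6.
By inclusion–exclusion: 2002 − 560 + 6 = 1448.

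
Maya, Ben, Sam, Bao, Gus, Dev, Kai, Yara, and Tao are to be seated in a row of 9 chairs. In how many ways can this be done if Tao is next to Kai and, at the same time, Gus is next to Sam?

Treat {Tao,Kai} as one block (2 orders) and {Gus,Sam} as another (2 orders).
That leaves 7 units to arrange: 2 × 2 × 7! = 4 × 5040 = 20160.

20160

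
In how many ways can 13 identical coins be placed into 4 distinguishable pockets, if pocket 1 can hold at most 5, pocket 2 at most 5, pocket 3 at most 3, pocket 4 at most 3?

By stars and bars, unrestricted non-negative solutions to x_1+…+x_4 = 13 number C(13+3,3) = 560.
Subtract solutions that violate a single cap (substitute x_i' = x_i − (cap_i+1)): x_1 ≥ 6 gives C(10,3) = 120; x_2 ≥ 6 gives C(10,3) = 120; x_3 ≥ 4 gives C(12,3) = 220; x_4 ≥ 4 gives C(12,3) = 220. Together 680.
Add back pairs where two caps are both exceeded: 4 + 20 + 20 + 20 + 20 + 56 = 140.
By inclusion–exclusion the count is 560 − 680 + 140 = 20.

20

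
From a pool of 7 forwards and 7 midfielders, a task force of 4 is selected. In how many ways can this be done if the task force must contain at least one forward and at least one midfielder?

931

Total 4-person selections from all 14: C(14,4) = 1001.
Subtract selections that omit an entire group: no forwards → C(7,4) = 35; no midfielders → C(7,4) = 35.
Both groups omitted at once is impossible, so 1001 − 70 = 931.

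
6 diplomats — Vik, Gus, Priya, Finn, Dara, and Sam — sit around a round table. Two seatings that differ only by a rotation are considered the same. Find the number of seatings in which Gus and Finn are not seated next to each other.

Without the restriction there are (5)! = 120 seatings.
Those with Gus next to Finn: fuse the pair into one unit and seat 5 units around a circle — 2·(4)! = 48.
Subtracting, 120 − 48 = 72.

72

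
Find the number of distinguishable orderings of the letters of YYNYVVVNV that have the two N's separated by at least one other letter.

There are 9!/(4!·3!·2!) = 1260 arrangements of YYNYVVVNV in total.
Arrangements with the N's together: treat NN as one letter, giving (8)!/(4!·3!) = 280.
Subtracting, 1260 − 280 = 980 arrangements keep the N's apart.

980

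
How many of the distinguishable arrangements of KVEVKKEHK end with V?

With the last slot taken by V, it remains to arrange the other 8 letters (KEVKKEHK).
Those 8 letters have E appearing twice and K appearing 4 times, giving (8)!/(4!·2!) = 840.

840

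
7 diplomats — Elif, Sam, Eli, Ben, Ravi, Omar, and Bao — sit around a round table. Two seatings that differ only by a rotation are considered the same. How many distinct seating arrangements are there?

720

Fix one person's seat to break rotational symmetry; the remaining 6 people can be arranged in (6)! = 720 ways.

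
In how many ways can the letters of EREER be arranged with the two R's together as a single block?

4

Treat the 2 copies of R as a single block. The multiset to arrange is then {RR, E, E, E}, 4 items in all.
That gives (4)!/(3!) = 4 arrangements.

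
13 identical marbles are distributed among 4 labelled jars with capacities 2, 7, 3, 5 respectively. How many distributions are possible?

30

Without the upper bounds there are C(16,3) = 560 ways to split 13 among 4 jars.
Subtract solutions that violate a single cap (substitute x_i' = x_i − (cap_i+1)): x_1 ≥ 3 gives C(13,3) = 286; x_2 ≥ 8 gives C(8,3) = 56; x_3 ≥ 4 gives C(12,3) = 220; x_4 ≥ 6 gives C(10,3) = 120. Together 682.
Add back pairs where two caps are both exceeded: 10 + 84 + 35 + 4 + 0 + 20 = 153.
Subtract triples: 0 + 0 + 1 + 0 = 1.
By inclusion–exclusion the count is 560 − 682 + 153 − 1 = 30.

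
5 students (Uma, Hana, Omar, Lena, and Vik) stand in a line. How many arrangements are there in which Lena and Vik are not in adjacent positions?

There are 5! = 120 arrangements in all. If Lena and Vik are adjacent, merging them into one block gives 2·(4)! = 48 arrangements.
Complementary counting: 120 − 48 = 72.

72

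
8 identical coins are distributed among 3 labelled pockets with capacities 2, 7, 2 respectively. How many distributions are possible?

8

Ignoring the caps, the number of non-negative solutions to x_1+…+x_3 = 8 is C(10,2) = 45.
Subtract solutions that violate a single cap (substitute x_i' = x_i − (cap_i+1)): x_1 ≥ 3 gives C(7,2) = 21; x_2 ≥ 8 gives C(2,2) = 1; x_3 ≥ 3 gives C(7,2) = 21. Together 43.
Add back pairs where two caps are both exceeded: 0 + 6 + 0 = 6.
By inclusion–exclusion the count is 45 − 43 + 6 = 8.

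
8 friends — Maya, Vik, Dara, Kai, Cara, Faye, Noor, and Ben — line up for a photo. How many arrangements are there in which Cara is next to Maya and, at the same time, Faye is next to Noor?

2880

Treat {Cara,Maya} as one block (2 orders) and {Faye,Noor} as another (2 orders).
That leaves 6 units to arrange: 2 × 2 × 6! = 4 × 720 = 2880.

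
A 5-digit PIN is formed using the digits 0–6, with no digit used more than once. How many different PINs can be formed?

2520

This is a permutation of 5 out of 7: P(7,5) = 7!/2!.
That product is 7 × 6 × 5 × 4 × 3 = 2520.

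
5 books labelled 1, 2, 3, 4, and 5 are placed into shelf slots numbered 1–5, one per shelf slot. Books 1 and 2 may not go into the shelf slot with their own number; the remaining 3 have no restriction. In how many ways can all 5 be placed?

Let Aᵢ (for i ∈ {1, 2}) be the placements that put book i in its forbidden shelf slot. Any j of these fix j positions, leaving (5−j)! ways to fill the rest, and there are C(2,j) ways to pick which j.
By inclusion–exclusion, the number of valid placements is Σ_{j=0}^{2} (−1)^j C(2,j)·(5−j)!.
Computing: 120 − 48 + 6 = 78.

78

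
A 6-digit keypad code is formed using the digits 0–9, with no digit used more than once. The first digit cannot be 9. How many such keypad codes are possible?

The first digit has 10−1 = 9 choices (anything except 9).
The remaining 5 digits are filled from the other 9 symbols without repetition: 9 × 8 × 7 × 6 × 5 = 15120.
Total: 9 × 15120 = 136080.

136080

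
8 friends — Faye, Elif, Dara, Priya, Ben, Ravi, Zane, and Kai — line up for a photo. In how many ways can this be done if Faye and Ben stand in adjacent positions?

Glue Faye and Ben into one block (2 internal orders), leaving 7 units to arrange in a row.
So the count is 2·(7)! = 10080.

10080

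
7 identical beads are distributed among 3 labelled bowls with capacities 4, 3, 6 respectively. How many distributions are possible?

Ignoring the caps, the number of non-negative solutions to x_1+…+x_3 = 7 is C(9,2) = 36.
Subtract solutions that violate a single cap (substitute x_i' = x_i − (cap_i+1)): x_1 ≥ 5 gives C(4,2) = 6; x_2 ≥ 4 gives C(5,2) = 10; x_3 ≥ 7 gives C(2,2) = 1. Together 17.
No two caps can be exceeded simultaneously, so the pair terms are all 0.
By inclusion–exclusion the count is 36 − 17 + 0 = 19.

19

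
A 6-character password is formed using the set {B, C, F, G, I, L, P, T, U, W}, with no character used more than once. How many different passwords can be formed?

151200

This is a permutation of 6 out of 10: P(10,6) = 10!/4!.
10 × 9 × 8 × 7 × 6 × 5 = 151200.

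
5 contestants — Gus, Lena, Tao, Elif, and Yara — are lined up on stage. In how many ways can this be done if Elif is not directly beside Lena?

72

Of the 5! = 120 arrangements, those with Elif and Lena adjacent number 2 × 4! = 48 (treat the pair as a block with 2 internal orders).
So 120 − 48 = 72 arrangements keep them apart.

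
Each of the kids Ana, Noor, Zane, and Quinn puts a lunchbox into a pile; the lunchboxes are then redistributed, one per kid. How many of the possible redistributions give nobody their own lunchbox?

9

This is the derangement count D_4: permutations of 4 items with no fixed point.
By inclusion–exclusion this is Σ_{j=0}^{4} (−1)^j C(4,j)·(4−j)!.
Computing: 24 − 24 + 12 − 4 + 1 = 9.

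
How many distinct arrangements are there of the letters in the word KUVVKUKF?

Letter multiplicities in KUVVKUKF: F×1, K×3, U×2, V×2.
So there are 8! / (3!·2!·2!) = 1680 distinguishable arrangements.

1680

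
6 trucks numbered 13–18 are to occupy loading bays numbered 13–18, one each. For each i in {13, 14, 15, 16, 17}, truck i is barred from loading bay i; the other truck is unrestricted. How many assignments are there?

309

Let Aᵢ (for 13 ≤ i ≤ 17) be the placements that put truck i in its forbidden loading bay. Any j of these fix j positions, leaving (6−j)! ways to fill the rest, and there are C(5,j) ways to pick which j.
By inclusion–exclusion, the number of valid placements is Σ_{j=0}^{5} (−1)^j C(5,j)·(6−j)!.
Computing: 720 − 600 + 240 − 60 + 10 − 1 = 309.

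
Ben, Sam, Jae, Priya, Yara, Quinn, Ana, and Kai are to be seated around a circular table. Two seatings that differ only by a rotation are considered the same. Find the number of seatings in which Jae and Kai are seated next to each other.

Treat {Jae, Kai} as one unit (2 internal orders) and seat the resulting 7 units around the table: (6)! circular arrangements.
So 2 × (6)! = 2 × 720 = 1440.

1440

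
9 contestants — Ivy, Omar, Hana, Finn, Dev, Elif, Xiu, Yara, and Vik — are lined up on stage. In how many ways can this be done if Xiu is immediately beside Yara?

80640

Place the 7 others and the Xiu-Yara pair as 8 objects in a line; the pair has 2 internal arrangements.
So the count is 2·(8)! = 80640.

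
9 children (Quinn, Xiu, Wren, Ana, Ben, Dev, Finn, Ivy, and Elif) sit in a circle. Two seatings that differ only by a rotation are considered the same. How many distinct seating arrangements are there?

40320

Seat Quinn anywhere (absorbing the rotational symmetry), then permute the other 8: (8)! = 40320.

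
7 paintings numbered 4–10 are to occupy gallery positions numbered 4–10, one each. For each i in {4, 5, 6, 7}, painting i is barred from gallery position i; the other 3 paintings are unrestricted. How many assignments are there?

Let Aᵢ (for 4 ≤ i ≤ 7) be the placements that put painting i in its forbidden gallery position. Any j of these fix j positions, leaving (7−j)! ways to fill the rest, and there are C(4,j) ways to pick which j.
By inclusion–exclusion, the number of valid placements is Σ_{j=0}^{4} (−1)^j C(4,j)·(7−j)!.
Computing: 5040 − 2880 + 720 − 96 + 6 = 2790.

2790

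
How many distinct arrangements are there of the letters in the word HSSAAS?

60

Letter multiplicities in HSSAAS: A×2, H×1, S×3.
So there are 6! / (3!·2!) = 60 distinguishable arrangements.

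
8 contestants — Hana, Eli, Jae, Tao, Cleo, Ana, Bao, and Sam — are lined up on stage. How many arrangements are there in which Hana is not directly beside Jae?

30240

There are 8! = 40320 arrangements in all. If Hana and Jae are adjacent, merging them into one block gives 2·(7)! = 10080 arrangements.
So 40320 − 10080 = 30240 arrangements keep them apart.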